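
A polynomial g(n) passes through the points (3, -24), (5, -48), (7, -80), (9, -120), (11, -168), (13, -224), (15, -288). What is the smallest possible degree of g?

2

Forward differences of the values at n = 3, 5, 7, 9, 11, 13, 15:
  g  : -24  -48  -80  -120  -168  -224  -288
  Δ  : -24  -32  -40  -48  -56  -64
  Δ^2: -8  -8  -8  -8  -8
  Δ^3: 0  0  0  0
  Δ^4: 0  0  0
  Δ^5: 0  0
  Δ^6: 0
The second differences are constant (-8) and nonzero, while all higher differences vanish, so the minimal degree is 2.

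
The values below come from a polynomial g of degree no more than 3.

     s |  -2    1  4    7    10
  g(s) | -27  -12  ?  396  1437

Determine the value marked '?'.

21

The 4 known points determine the degree-3 polynomial uniquely.
Write g(s) = as^3 + bs^2 + cs + d. Substituting each data point gives a linear system:
  -8a + 4b - 2c + d = -27
  a + b + c + d = -12
  343a + 49b + 7c + d = 396
  1000a + 100b + 10c + d = 1437
Solving the system yields a = 2, b = -5, c = -6, d = -3.
So g(s) = 2s^3 - 5s^2 - 6s - 3.
Then g(4) = 21.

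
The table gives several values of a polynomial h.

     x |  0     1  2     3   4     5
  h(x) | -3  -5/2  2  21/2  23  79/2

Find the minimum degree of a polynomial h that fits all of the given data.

Forward differences of the values at x = 0, 1, 2, 3, 4, 5:
  h  : -3  -5/2  2  21/2  23  79/2
  Δ  : 1/2  9/2  17/2  25/2  33/2
  Δ^2: 4  4  4  4
  Δ^3: 0  0  0
  Δ^4: 0  0
  Δ^5: 0
The second differences are constant (4) and nonzero, while all higher differences vanish, so the minimal degree is 2.

2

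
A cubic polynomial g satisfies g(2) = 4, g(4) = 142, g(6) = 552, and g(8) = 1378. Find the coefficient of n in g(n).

-3

Write g(n) = an^3 + bn^2 + cn + d. Substituting each data point gives a linear system:
  8a + 4b + 2c + d = 4
  64a + 16b + 4c + d = 142
  216a + 36b + 6c + d = 552
  512a + 64b + 8c + d = 1378
Solving the system yields a = 3, b = -2, c = -3, d = -6.
So g(n) = 3n^3 - 2n^2 - 3n - 6.
The coefficient of n is -3.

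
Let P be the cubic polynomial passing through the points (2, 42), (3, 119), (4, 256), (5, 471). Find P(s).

Using the Lagrange interpolation formula with nodes 2, 3, 4, 5:
  L_0(s) = (s - 3)(s - 4)(s - 5) / -6
  L_1(s) = (s - 2)(s - 4)(s - 5) / 2
  L_2(s) = (s - 2)(s - 3)(s - 5) / -2
  L_3(s) = (s - 2)(s - 3)(s - 4) / 6
Then P(s) = 42·L_0(s) + 119·L_1(s) + 256·L_2(s) + 471·L_3(s).
Expanding and collecting terms gives P(s) = 3s^3 + 3s^2 + 5s - 4.
Check: P(5) = 471. ✓

P(s) = 3s^3 + 3s^2 + 5s - 4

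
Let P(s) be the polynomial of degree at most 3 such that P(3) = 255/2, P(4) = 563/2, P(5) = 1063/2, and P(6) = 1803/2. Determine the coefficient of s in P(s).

6

Write P(s) = as^3 + bs^2 + cs + d. Substituting each data point gives a linear system:
  27a + 9b + 3c + d = 255/2
  64a + 16b + 4c + d = 563/2
  125a + 25b + 5c + d = 1063/2
  216a + 36b + 6c + d = 1803/2
Solving the system yields a = 4, b = 0, c = 6, d = 3/2.
So P(s) = 4s³ + 6s + 3/2.
The coefficient of s is 6.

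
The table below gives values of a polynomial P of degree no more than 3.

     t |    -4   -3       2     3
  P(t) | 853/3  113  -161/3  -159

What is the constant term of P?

Write P(t) = at^3 + bt^2 + ct + d. Substituting each data point gives a linear system:
  -64a + 16b - 4c + d = 853/3
  -27a + 9b - 3c + d = 113
  8a + 4b + 2c + d = -161/3
  27a + 9b + 3c + d = -159
Solving the system yields a = -5, b = -2, c = -1/3, d = -5.
So P(t) = -5t^3 - 2t^2 - (1/3)t - 5.
The constant term is -5.

-5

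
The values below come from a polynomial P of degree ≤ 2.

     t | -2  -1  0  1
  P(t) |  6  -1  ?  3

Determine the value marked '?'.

On equispaced nodes a degree-2 polynomial has vanishing third forward difference, so
  - P(-2) + 3·P(-1) - 3·P(0) + P(1) = 0.
Substituting the known values and solving for P(0):
  -3·P(0) = 6
  P(0) = -2.

-2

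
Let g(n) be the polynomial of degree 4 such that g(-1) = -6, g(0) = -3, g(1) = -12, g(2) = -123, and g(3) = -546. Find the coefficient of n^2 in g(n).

-1

Write g(n) = an^4 + bn^3 + cn^2 + dn + e. Substituting each data point gives a linear system:
  a - b + c - d + e = -6
  e = -3
  a + b + c + d + e = -12
  16a + 8b + 4c + 2d + e = -123
  81a + 27b + 9c + 3d + e = -546
Solving the system yields a = -5, b = -5, c = -1, d = 2, e = -3.
So g(n) = -5n^4 - 5n^3 - n^2 + 2n - 3.
The coefficient of n^2 is -1.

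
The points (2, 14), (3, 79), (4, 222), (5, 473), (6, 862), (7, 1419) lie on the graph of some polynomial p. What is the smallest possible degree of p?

3

Forward differences of the values at s = 2, 3, 4, 5, 6, 7:
  p  : 14  79  222  473  862  1419
  Δ  : 65  143  251  389  557
  Δ^2: 78  108  138  168
  Δ^3: 30  30  30
  Δ^4: 0  0
  Δ^5: 0
The third differences are constant (30) and nonzero, while all higher differences vanish, so the minimal degree is 3.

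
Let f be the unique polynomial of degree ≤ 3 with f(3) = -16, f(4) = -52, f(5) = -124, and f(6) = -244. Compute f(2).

-4

Using the Lagrange interpolation formula with nodes 3, 4, 5, 6:
  L_0(u) = (u - 4)(u - 5)(u - 6) / -6
  L_1(u) = (u - 3)(u - 5)(u - 6) / 2
  L_2(u) = (u - 3)(u - 4)(u - 6) / -2
  L_3(u) = (u - 3)(u - 4)(u - 5) / 6
Then f(u) = -16·L_0(u) - 52·L_1(u) - 124·L_2(u) - 244·L_3(u).
Expanding and collecting terms gives f(u) = -2u^3 + 6u^2 - 4u - 4.
Evaluating at u = 2: f(2) = -4.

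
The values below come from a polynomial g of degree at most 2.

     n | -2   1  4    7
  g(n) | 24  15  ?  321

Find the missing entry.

On equispaced nodes a degree-2 polynomial has vanishing third forward difference, so
  - g(-2) + 3·g(1) - 3·g(4) + g(7) = 0.
Substituting the known values and solving for g(4):
  -3·g(4) = -342
  g(4) = 114.

114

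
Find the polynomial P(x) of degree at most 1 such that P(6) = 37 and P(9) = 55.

P(x) = 6x + 1

Write P(x) = ax + b. Substituting each data point gives a linear system:
  6a + b = 37
  9a + b = 55
Solving the system yields a = 6, b = 1.
So P(x) = 6x + 1.
Check: P(9) = 55. ✓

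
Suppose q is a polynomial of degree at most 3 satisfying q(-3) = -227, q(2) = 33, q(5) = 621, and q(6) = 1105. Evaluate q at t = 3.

121

Using the Lagrange interpolation formula with nodes -3, 2, 5, 6:
  L_0(t) = (t - 2)(t - 5)(t - 6) / -360
  L_1(t) = (t + 3)(t - 5)(t - 6) / 60
  L_2(t) = (t + 3)(t - 2)(t - 6) / -24
  L_3(t) = (t + 3)(t - 2)(t - 5) / 36
Then q(t) = -227·L_0(t) + 33·L_1(t) + 621·L_2(t) + 1105·L_3(t).
Expanding and collecting terms gives q(t) = 6t³ - 6t² + 4t + 1.
Evaluating at t = 3: q(3) = 121.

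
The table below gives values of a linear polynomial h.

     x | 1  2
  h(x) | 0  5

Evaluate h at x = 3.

Using the Lagrange interpolation formula with nodes 1, 2:
  L_0(x) = (x - 2) / -1
  L_1(x) = (x - 1) / 1
Then h(x) = 0·L_0(x) + 5·L_1(x).
Expanding and collecting terms gives h(x) = 5x - 5.
Evaluating at x = 3: h(3) = 10.

10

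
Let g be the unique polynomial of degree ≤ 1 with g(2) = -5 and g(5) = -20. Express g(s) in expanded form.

g(s) = -5s + 5

Write g(s) = as + b. Substituting each data point gives a linear system:
  2a + b = -5
  5a + b = -20
Solving the system yields a = -5, b = 5.
So g(s) = -5s + 5.
Check: g(5) = -20. ✓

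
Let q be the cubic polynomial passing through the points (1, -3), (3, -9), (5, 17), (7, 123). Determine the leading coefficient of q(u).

Write q(u) = au^3 + bu^2 + cu + d. Substituting each data point gives a linear system:
  a + b + c + d = -3
  27a + 9b + 3c + d = -9
  125a + 25b + 5c + d = 17
  343a + 49b + 7c + d = 123
Solving the system yields a = 1, b = -5, c = 4, d = -3.
So q(u) = u^3 - 5u^2 + 4u - 3.
The leading coefficient is 1.

1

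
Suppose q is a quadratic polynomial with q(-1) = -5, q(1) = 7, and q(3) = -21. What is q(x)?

Using the Lagrange interpolation formula with nodes -1, 1, 3:
  L_0(x) = (x - 1)(x - 3) / 8
  L_1(x) = (x + 1)(x - 3) / -4
  L_2(x) = (x + 1)(x - 1) / 8
Then q(x) = -5·L_0(x) + 7·L_1(x) - 21·L_2(x).
Expanding and collecting terms gives q(x) = -5x^2 + 6x + 6.
Check: q(3) = -21. ✓

q(x) = -5x^2 + 6x + 6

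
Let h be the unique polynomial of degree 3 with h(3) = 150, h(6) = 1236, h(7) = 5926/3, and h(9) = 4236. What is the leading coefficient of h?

Write h(s) = as^3 + bs^2 + cs + d. Substituting each data point gives a linear system:
  27a + 9b + 3c + d = 150
  216a + 36b + 6c + d = 1236
  343a + 49b + 7c + d = 5926/3
  729a + 81b + 9c + d = 4236
Solving the system yields a = 6, b = -5/3, c = -1, d = 6.
So h(s) = 6s^3 - (5/3)s^2 - s + 6.
The leading coefficient is 6.

6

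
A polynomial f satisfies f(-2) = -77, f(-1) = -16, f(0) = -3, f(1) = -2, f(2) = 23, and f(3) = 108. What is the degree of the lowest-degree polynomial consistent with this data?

3

Forward differences of the values at s = -2, -1, 0, 1, 2, 3:
  f  : -77  -16  -3  -2  23  108
  Δ  : 61  13  1  25  85
  Δ^2: -48  -12  24  60
  Δ^3: 36  36  36
  Δ^4: 0  0
  Δ^5: 0
The third differences are constant (36) and nonzero, while all higher differences vanish, so the minimal degree is 3.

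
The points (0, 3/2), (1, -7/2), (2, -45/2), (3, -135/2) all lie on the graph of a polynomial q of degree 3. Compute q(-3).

105/2

Write q(x) = ax^3 + bx^2 + cx + d. Substituting each data point gives a linear system:
  d = 3/2
  a + b + c + d = -7/2
  8a + 4b + 2c + d = -45/2
  27a + 9b + 3c + d = -135/2
Solving the system yields a = -2, b = -1, c = -2, d = 3/2.
So q(x) = -2x³ - x² - 2x + 3/2.
Then q(-3) = 105/2.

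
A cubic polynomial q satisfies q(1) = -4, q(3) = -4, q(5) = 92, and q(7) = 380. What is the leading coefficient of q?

Write q(u) = au^3 + bu^2 + cu + d. Substituting each data point gives a linear system:
  a + b + c + d = -4
  27a + 9b + 3c + d = -4
  125a + 25b + 5c + d = 92
  343a + 49b + 7c + d = 380
Solving the system yields a = 2, b = -6, c = -2, d = 2.
So q(u) = 2u^3 - 6u^2 - 2u + 2.
The leading coefficient is 2.

2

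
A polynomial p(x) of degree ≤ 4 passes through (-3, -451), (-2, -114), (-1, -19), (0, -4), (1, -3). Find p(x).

p(x) = -4x^4 + 3x^3 - 3x^2 + 5x - 4

Write p(x) = ax^4 + bx^3 + cx^2 + dx + e. Substituting each data point gives a linear system:
  81a - 27b + 9c - 3d + e = -451
  16a - 8b + 4c - 2d + e = -114
  a - b + c - d + e = -19
  e = -4
  a + b + c + d + e = -3
Solving the system yields a = -4, b = 3, c = -3, d = 5, e = -4.
So p(x) = -4x^4 + 3x^3 - 3x^2 + 5x - 4.
Check: p(0) = -4. ✓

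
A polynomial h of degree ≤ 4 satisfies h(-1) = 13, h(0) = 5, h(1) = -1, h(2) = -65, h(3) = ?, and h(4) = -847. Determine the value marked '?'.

On equispaced nodes a degree-4 polynomial has vanishing fifth forward difference, so
  - h(-1) + 5·h(0) - 10·h(1) + 10·h(2) - 5·h(3) + h(4) = 0.
Substituting the known values and solving for h(3):
  -5·h(3) = 1475
  h(3) = -295.

-295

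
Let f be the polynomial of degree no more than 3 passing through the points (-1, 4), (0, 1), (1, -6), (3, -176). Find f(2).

-53

Using the Lagrange interpolation formula with nodes -1, 0, 1, 3:
  L_0(x) = x(x - 1)(x - 3) / -8
  L_1(x) = (x + 1)(x - 1)(x - 3) / 3
  L_2(x) = (x + 1)x(x - 3) / -4
  L_3(x) = (x + 1)x(x - 1) / 24
Then f(x) = 4·L_0(x) + 1·L_1(x) - 6·L_2(x) - 176·L_3(x).
Expanding and collecting terms gives f(x) = -6x³ - 2x² + x + 1.
Evaluating at x = 2: f(2) = -53.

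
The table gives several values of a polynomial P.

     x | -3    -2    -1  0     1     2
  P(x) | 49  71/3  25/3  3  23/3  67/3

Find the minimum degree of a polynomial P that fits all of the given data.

Forward differences of the values at x = -3, -2, -1, 0, 1, 2:
  P  : 49  71/3  25/3  3  23/3  67/3
  Δ  : -76/3  -46/3  -16/3  14/3  44/3
  Δ^2: 10  10  10  10
  Δ^3: 0  0  0
  Δ^4: 0  0
  Δ^5: 0
The second differences are constant (10) and nonzero, while all higher differences vanish, so the minimal degree is 2.

2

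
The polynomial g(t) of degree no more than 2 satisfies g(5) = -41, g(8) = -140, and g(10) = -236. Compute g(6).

Using the Lagrange interpolation formula with nodes 5, 8, 10:
  L_0(t) = (t - 8)(t - 10) / 15
  L_1(t) = (t - 5)(t - 10) / -6
  L_2(t) = (t - 5)(t - 8) / 10
Then g(t) = -41·L_0(t) - 140·L_1(t) - 236·L_2(t).
Expanding and collecting terms gives g(t) = -3t^2 + 6t + 4.
Evaluating at t = 6: g(6) = -68.

-68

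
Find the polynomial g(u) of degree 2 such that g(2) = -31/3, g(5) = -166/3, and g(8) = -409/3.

Using the Lagrange interpolation formula with nodes 2, 5, 8:
  L_0(u) = (u - 5)(u - 8) / 18
  L_1(u) = (u - 2)(u - 8) / -9
  L_2(u) = (u - 2)(u - 5) / 18
Then g(u) = -31/3·L_0(u) - 166/3·L_1(u) - 409/3·L_2(u).
Expanding and collecting terms gives g(u) = -2u^2 - u - 1/3.
Check: g(2) = -31/3. ✓

g(u) = -2u^2 - u - 1/3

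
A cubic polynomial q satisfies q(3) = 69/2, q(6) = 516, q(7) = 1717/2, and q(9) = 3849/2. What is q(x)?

q(x) = 3x^3 - (5/2)x^2 - 6x - 6

Write q(x) = ax^3 + bx^2 + cx + d. Substituting each data point gives a linear system:
  27a + 9b + 3c + d = 69/2
  216a + 36b + 6c + d = 516
  343a + 49b + 7c + d = 1717/2
  729a + 81b + 9c + d = 3849/2
Solving the system yields a = 3, b = -5/2, c = -6, d = -6.
So q(x) = 3x^3 - (5/2)x^2 - 6x - 6.
Check: q(9) = 3849/2. ✓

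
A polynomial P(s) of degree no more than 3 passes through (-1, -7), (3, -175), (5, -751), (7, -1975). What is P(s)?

P(s) = -5s^3 - 6s^2 + 5s - 1

Write P(s) = as^3 + bs^2 + cs + d. Substituting each data point gives a linear system:
  -a + b - c + d = -7
  27a + 9b + 3c + d = -175
  125a + 25b + 5c + d = -751
  343a + 49b + 7c + d = -1975
Solving the system yields a = -5, b = -6, c = 5, d = -1.
So P(s) = -5s^3 - 6s^2 + 5s - 1.
Check: P(7) = -1975. ✓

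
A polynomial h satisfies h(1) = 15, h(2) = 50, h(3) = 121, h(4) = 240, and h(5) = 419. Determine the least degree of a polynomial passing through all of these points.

Forward differences of the values at u = 1, 2, 3, 4, 5:
  h  : 15  50  121  240  419
  Δ  : 35  71  119  179
  Δ^2: 36  48  60
  Δ^3: 12  12
  Δ^4: 0
The third differences are constant (12) and nonzero, while all higher differences vanish, so the minimal degree is 3.

3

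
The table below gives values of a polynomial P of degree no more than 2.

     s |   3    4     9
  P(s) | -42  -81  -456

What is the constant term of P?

Write P(s) = as^2 + bs + c. Substituting each data point gives a linear system:
  9a + 3b + c = -42
  16a + 4b + c = -81
  81a + 9b + c = -456
Solving the system yields a = -6, b = 3, c = 3.
So P(s) = -6s^2 + 3s + 3.
The constant term is 3.

3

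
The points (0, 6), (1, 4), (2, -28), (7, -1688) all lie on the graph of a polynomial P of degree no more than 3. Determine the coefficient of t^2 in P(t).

0

Write P(t) = at^3 + bt^2 + ct + d. Substituting each data point gives a linear system:
  d = 6
  a + b + c + d = 4
  8a + 4b + 2c + d = -28
  343a + 49b + 7c + d = -1688
Solving the system yields a = -5, b = 0, c = 3, d = 6.
So P(t) = -5t³ + 3t + 6.
The coefficient of t^2 is 0.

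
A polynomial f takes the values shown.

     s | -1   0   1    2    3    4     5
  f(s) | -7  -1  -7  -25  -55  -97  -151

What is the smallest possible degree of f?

Forward differences of the values at s = -1, 0, 1, 2, 3, 4, 5:
  f  : -7  -1  -7  -25  -55  -97  -151
  Δ  : 6  -6  -18  -30  -42  -54
  Δ^2: -12  -12  -12  -12  -12
  Δ^3: 0  0  0  0
  Δ^4: 0  0  0
  Δ^5: 0  0
  Δ^6: 0
The second differences are constant (-12) and nonzero, while all higher differences vanish, so the minimal degree is 2.

2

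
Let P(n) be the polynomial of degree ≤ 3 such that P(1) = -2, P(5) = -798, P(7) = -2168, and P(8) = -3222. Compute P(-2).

28

Write P(n) = an^3 + bn^2 + cn + d. Substituting each data point gives a linear system:
  a + b + c + d = -2
  125a + 25b + 5c + d = -798
  343a + 49b + 7c + d = -2168
  512a + 64b + 8c + d = -3222
Solving the system yields a = -6, b = -3, c = 5, d = 2.
So P(n) = -6n³ - 3n² + 5n + 2.
Then P(-2) = 28.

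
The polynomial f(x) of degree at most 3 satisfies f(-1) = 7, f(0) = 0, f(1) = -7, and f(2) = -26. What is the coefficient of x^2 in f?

0

Write f(x) = ax^3 + bx^2 + cx + d. Substituting each data point gives a linear system:
  -a + b - c + d = 7
  d = 0
  a + b + c + d = -7
  8a + 4b + 2c + d = -26
Solving the system yields a = -2, b = 0, c = -5, d = 0.
So f(x) = -2x^3 - 5x.
The coefficient of x^2 is 0.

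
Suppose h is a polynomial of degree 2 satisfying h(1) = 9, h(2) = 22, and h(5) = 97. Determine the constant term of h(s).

Write h(s) = as^2 + bs + c. Substituting each data point gives a linear system:
  a + b + c = 9
  4a + 2b + c = 22
  25a + 5b + c = 97
Solving the system yields a = 3, b = 4, c = 2.
So h(s) = 3s^2 + 4s + 2.
The constant term is 2.

2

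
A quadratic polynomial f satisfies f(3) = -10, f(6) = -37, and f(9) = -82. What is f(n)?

f(n) = -n^2 - 1

Using the Lagrange interpolation formula with nodes 3, 6, 9:
  L_0(n) = (n - 6)(n - 9) / 18
  L_1(n) = (n - 3)(n - 9) / -9
  L_2(n) = (n - 3)(n - 6) / 18
Then f(n) = -10·L_0(n) - 37·L_1(n) - 82·L_2(n).
Expanding and collecting terms gives f(n) = -n^2 - 1.
Check: f(9) = -82. ✓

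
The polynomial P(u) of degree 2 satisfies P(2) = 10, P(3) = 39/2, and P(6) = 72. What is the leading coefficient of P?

2

Write P(u) = au^2 + bu + c. Substituting each data point gives a linear system:
  4a + 2b + c = 10
  9a + 3b + c = 39/2
  36a + 6b + c = 72
Solving the system yields a = 2, b = -1/2, c = 3.
So P(u) = 2u^2 - (1/2)u + 3.
The leading coefficient is 2.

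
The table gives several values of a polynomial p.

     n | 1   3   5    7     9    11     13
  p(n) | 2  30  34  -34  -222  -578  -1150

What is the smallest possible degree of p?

3

Forward differences of the values at n = 1, 3, 5, 7, 9, 11, 13:
  p  : 2  30  34  -34  -222  -578  -1150
  Δ  : 28  4  -68  -188  -356  -572
  Δ^2: -24  -72  -120  -168  -216
  Δ^3: -48  -48  -48  -48
  Δ^4: 0  0  0
  Δ^5: 0  0
  Δ^6: 0
The third differences are constant (-48) and nonzero, while all higher differences vanish, so the minimal degree is 3.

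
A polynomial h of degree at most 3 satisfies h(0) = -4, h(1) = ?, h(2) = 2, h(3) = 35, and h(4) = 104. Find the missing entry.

-7

The 4 known points determine the degree-3 polynomial uniquely.
Write h(u) = au^3 + bu^2 + cu + d. Substituting each data point gives a linear system:
  d = -4
  8a + 4b + 2c + d = 2
  27a + 9b + 3c + d = 35
  64a + 16b + 4c + d = 104
Solving the system yields a = 2, b = 0, c = -5, d = -4.
So h(u) = 2u^3 - 5u - 4.
Then h(1) = -7.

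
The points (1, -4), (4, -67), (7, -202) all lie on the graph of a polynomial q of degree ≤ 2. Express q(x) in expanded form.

q(x) = -4x^2 - x + 1

Using the Lagrange interpolation formula with nodes 1, 4, 7:
  L_0(x) = (x - 4)(x - 7) / 18
  L_1(x) = (x - 1)(x - 7) / -9
  L_2(x) = (x - 1)(x - 4) / 18
Then q(x) = -4·L_0(x) - 67·L_1(x) - 202·L_2(x).
Expanding and collecting terms gives q(x) = -4x² - x + 1.
Check: q(7) = -202. ✓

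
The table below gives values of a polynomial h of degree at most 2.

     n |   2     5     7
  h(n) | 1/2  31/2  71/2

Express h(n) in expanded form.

Write h(n) = an^2 + bn + c. Substituting each data point gives a linear system:
  4a + 2b + c = 1/2
  25a + 5b + c = 31/2
  49a + 7b + c = 71/2
Solving the system yields a = 1, b = -2, c = 1/2.
So h(n) = n² - 2n + 1/2.
Check: h(5) = 31/2. ✓

h(n) = n^2 - 2n + 1/2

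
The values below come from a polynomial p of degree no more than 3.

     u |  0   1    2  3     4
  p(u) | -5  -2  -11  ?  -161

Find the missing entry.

On equispaced nodes a degree-3 polynomial has vanishing fourth forward difference, so
  p(0) - 4·p(1) + 6·p(2) - 4·p(3) + p(4) = 0.
Substituting the known values and solving for p(3):
  -4·p(3) = 224
  p(3) = -56.

-56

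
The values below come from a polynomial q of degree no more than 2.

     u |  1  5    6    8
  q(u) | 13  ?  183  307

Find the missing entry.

The 3 known points determine the degree-2 polynomial uniquely.
Write q(u) = au^2 + bu + c. Substituting each data point gives a linear system:
  a + b + c = 13
  36a + 6b + c = 183
  64a + 8b + c = 307
Solving the system yields a = 4, b = 6, c = 3.
So q(u) = 4u^2 + 6u + 3.
Then q(5) = 133.

133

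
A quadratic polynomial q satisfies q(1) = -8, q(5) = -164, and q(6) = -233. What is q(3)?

-62

Using the Lagrange interpolation formula with nodes 1, 5, 6:
  L_0(u) = (u - 5)(u - 6) / 20
  L_1(u) = (u - 1)(u - 6) / -4
  L_2(u) = (u - 1)(u - 5) / 5
Then q(u) = -8·L_0(u) - 164·L_1(u) - 233·L_2(u).
Expanding and collecting terms gives q(u) = -6u² - 3u + 1.
Evaluating at u = 3: q(3) = -62.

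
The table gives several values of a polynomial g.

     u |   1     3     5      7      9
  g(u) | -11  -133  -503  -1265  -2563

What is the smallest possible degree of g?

3

Forward differences of the values at u = 1, 3, 5, 7, 9:
  g  : -11  -133  -503  -1265  -2563
  Δ  : -122  -370  -762  -1298
  Δ^2: -248  -392  -536
  Δ^3: -144  -144
  Δ^4: 0
The third differences are constant (-144) and nonzero, while all higher differences vanish, so the minimal degree is 3.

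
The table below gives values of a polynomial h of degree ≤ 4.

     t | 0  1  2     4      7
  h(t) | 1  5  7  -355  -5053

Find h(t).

Write h(t) = at^4 + bt^3 + ct^2 + dt + e. Substituting each data point gives a linear system:
  e = 1
  a + b + c + d + e = 5
  16a + 8b + 4c + 2d + e = 7
  256a + 64b + 16c + 4d + e = -355
  2401a + 343b + 49c + 7d + e = -5053
Solving the system yields a = -3, b = 6, c = 2, d = -1, e = 1.
So h(t) = -3t⁴ + 6t³ + 2t² - t + 1.
Check: h(4) = -355. ✓

h(t) = -3t^4 + 6t^3 + 2t^2 - t + 1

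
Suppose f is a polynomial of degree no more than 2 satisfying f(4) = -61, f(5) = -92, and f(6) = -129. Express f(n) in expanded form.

f(n) = -3n^2 - 4n + 3

Using the Lagrange interpolation formula with nodes 4, 5, 6:
  L_0(n) = (n - 5)(n - 6) / 2
  L_1(n) = (n - 4)(n - 6) / -1
  L_2(n) = (n - 4)(n - 5) / 2
Then f(n) = -61·L_0(n) - 92·L_1(n) - 129·L_2(n).
Expanding and collecting terms gives f(n) = -3n² - 4n + 3.
Check: f(6) = -129. ✓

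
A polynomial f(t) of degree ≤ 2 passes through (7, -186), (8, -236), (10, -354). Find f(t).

f(t) = -3t^2 - 5t - 4

Write f(t) = at^2 + bt + c. Substituting each data point gives a linear system:
  49a + 7b + c = -186
  64a + 8b + c = -236
  100a + 10b + c = -354
Solving the system yields a = -3, b = -5, c = -4.
So f(t) = -3t^2 - 5t - 4.
Check: f(10) = -354. ✓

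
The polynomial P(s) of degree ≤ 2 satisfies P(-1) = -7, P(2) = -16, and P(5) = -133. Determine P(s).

P(s) = -6s^2 + 3s + 2

Using the Lagrange interpolation formula with nodes -1, 2, 5:
  L_0(s) = (s - 2)(s - 5) / 18
  L_1(s) = (s + 1)(s - 5) / -9
  L_2(s) = (s + 1)(s - 2) / 18
Then P(s) = -7·L_0(s) - 16·L_1(s) - 133·L_2(s).
Expanding and collecting terms gives P(s) = -6s² + 3s + 2.
Check: P(5) = -133. ✓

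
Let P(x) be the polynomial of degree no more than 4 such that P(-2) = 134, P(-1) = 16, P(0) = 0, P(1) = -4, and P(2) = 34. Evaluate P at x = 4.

Forward differences of the values at x = -2, -1, 0, 1, 2:
  P  : 134  16  0  -4  34
  Δ  : -118  -16  -4  38
  Δ^2: 102  12  42
  Δ^3: -90  30
  Δ^4: 120
The fourth differences are constant, confirming degree 4.
Interpolating (Newton forward form) and evaluating at x = 4 gives P(4) = 956.

956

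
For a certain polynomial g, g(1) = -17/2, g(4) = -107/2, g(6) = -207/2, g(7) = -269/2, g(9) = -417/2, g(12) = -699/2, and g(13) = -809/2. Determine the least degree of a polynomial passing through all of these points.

Divided differences on the nodes 1, 4, 6, 7, 9, 12, 13:
  order 0: -17/2  -107/2  -207/2  -269/2  -417/2  -699/2  -809/2
  order 1: -15  -25  -31  -37  -47  -55
  order 2: -2  -2  -2  -2  -2
  order 3: 0  0  0  0
  order 4: 0  0  0
  order 5: 0  0
  order 6: 0
The order-2 divided differences are all -2 (nonzero) and every higher order vanishes, so the data lies on a polynomial of degree exactly 2.

2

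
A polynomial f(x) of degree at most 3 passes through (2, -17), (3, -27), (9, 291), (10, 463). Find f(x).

Using the Lagrange interpolation formula with nodes 2, 3, 9, 10:
  L_0(x) = (x - 3)(x - 9)(x - 10) / -56
  L_1(x) = (x - 2)(x - 9)(x - 10) / 42
  L_2(x) = (x - 2)(x - 3)(x - 10) / -42
  L_3(x) = (x - 2)(x - 3)(x - 9) / 56
Then f(x) = -17·L_0(x) - 27·L_1(x) + 291·L_2(x) + 463·L_3(x).
Expanding and collecting terms gives f(x) = x^3 - 5x^2 - 4x + 3.
Check: f(3) = -27. ✓

f(x) = x^3 - 5x^2 - 4x + 3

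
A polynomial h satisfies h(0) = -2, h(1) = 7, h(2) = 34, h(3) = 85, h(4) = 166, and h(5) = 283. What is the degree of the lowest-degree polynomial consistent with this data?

3

Forward differences of the values at n = 0, 1, 2, 3, 4, 5:
  h  : -2  7  34  85  166  283
  Δ  : 9  27  51  81  117
  Δ^2: 18  24  30  36
  Δ^3: 6  6  6
  Δ^4: 0  0
  Δ^5: 0
The third differences are constant (6) and nonzero, while all higher differences vanish, so the minimal degree is 3.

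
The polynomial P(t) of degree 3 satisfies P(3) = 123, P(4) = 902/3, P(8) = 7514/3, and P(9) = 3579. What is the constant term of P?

Write P(t) = at^3 + bt^2 + ct + d. Substituting each data point gives a linear system:
  27a + 9b + 3c + d = 123
  64a + 16b + 4c + d = 902/3
  512a + 64b + 8c + d = 7514/3
  729a + 81b + 9c + d = 3579
Solving the system yields a = 5, b = -1/3, c = -5, d = 6.
So P(t) = 5t^3 - (1/3)t^2 - 5t + 6.
The constant term is 6.

6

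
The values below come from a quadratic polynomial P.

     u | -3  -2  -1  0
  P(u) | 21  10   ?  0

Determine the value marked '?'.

On equispaced nodes a degree-2 polynomial has vanishing third forward difference, so
  - P(-3) + 3·P(-2) - 3·P(-1) + P(0) = 0.
Substituting the known values and solving for P(-1):
  -3·P(-1) = -9
  P(-1) = 3.

3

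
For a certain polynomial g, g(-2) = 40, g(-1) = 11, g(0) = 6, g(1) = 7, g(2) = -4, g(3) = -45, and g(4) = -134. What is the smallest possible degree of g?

3

Forward differences of the values at u = -2, -1, 0, 1, 2, 3, 4:
  g  : 40  11  6  7  -4  -45  -134
  Δ  : -29  -5  1  -11  -41  -89
  Δ^2: 24  6  -12  -30  -48
  Δ^3: -18  -18  -18  -18
  Δ^4: 0  0  0
  Δ^5: 0  0
  Δ^6: 0
The third differences are constant (-18) and nonzero, while all higher differences vanish, so the minimal degree is 3.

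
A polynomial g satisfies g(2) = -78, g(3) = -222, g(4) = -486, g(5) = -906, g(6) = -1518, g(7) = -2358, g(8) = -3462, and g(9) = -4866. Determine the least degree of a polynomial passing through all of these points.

Forward differences of the values at x = 2, 3, 4, 5, 6, 7, 8, 9:
  g  : -78  -222  -486  -906  -1518  -2358  -3462  -4866
  Δ  : -144  -264  -420  -612  -840  -1104  -1404
  Δ^2: -120  -156  -192  -228  -264  -300
  Δ^3: -36  -36  -36  -36  -36
  Δ^4: 0  0  0  0
  Δ^5: 0  0  0
  Δ^6: 0  0
  Δ^7: 0
The third differences are constant (-36) and nonzero, while all higher differences vanish, so the minimal degree is 3.

3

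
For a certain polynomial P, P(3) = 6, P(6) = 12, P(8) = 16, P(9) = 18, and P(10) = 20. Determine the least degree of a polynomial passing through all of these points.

Divided differences on the nodes 3, 6, 8, 9, 10:
  order 0: 6  12  16  18  20
  order 1: 2  2  2  2
  order 2: 0  0  0
  order 3: 0  0
  order 4: 0
The order-1 divided differences are all 2 (nonzero) and every higher order vanishes, so the data lies on a polynomial of degree exactly 1.

1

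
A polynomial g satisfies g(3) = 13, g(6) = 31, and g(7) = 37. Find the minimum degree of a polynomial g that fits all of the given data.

Divided differences on the nodes 3, 6, 7:
  order 0: 13  31  37
  order 1: 6  6
  order 2: 0
The order-1 divided differences are all 6 (nonzero) and every higher order vanishes, so the data lies on a polynomial of degree exactly 1.

1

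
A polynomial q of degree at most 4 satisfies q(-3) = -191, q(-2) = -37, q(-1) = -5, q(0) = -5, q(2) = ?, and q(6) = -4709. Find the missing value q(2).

-101

The 5 known points determine the degree-4 polynomial uniquely.
Write q(s) = as^4 + bs^3 + cs^2 + ds + e. Substituting each data point gives a linear system:
  81a - 27b + 9c - 3d + e = -191
  16a - 8b + 4c - 2d + e = -37
  a - b + c - d + e = -5
  e = -5
  1296a + 216b + 36c + 6d + e = -4709
Solving the system yields a = -3, b = -3, c = -4, d = -4, e = -5.
So q(s) = -3s^4 - 3s^3 - 4s^2 - 4s - 5.
Then q(2) = -101.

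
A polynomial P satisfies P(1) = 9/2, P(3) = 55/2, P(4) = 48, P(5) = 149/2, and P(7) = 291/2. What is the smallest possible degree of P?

2

Divided differences on the nodes 1, 3, 4, 5, 7:
  order 0: 9/2  55/2  48  149/2  291/2
  order 1: 23/2  41/2  53/2  71/2
  order 2: 3  3  3
  order 3: 0  0
  order 4: 0
The order-2 divided differences are all 3 (nonzero) and every higher order vanishes, so the data lies on a polynomial of degree exactly 2.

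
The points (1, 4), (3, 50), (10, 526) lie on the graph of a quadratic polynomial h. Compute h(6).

194

Write h(t) = at^2 + bt + c. Substituting each data point gives a linear system:
  a + b + c = 4
  9a + 3b + c = 50
  100a + 10b + c = 526
Solving the system yields a = 5, b = 3, c = -4.
So h(t) = 5t^2 + 3t - 4.
Then h(6) = 194.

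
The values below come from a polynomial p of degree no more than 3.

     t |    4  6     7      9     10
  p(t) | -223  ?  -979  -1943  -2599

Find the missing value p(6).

The 4 known points determine the degree-3 polynomial uniquely.
Write p(t) = at^3 + bt^2 + ct + d. Substituting each data point gives a linear system:
  64a + 16b + 4c + d = -223
  343a + 49b + 7c + d = -979
  729a + 81b + 9c + d = -1943
  1000a + 100b + 10c + d = -2599
Solving the system yields a = -2, b = -6, c = 0, d = 1.
So p(t) = -2t³ - 6t² + 1.
Then p(6) = -647.

-647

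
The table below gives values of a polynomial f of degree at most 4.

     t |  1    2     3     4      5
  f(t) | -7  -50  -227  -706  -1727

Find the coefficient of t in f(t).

Write f(t) = at^4 + bt^3 + ct^2 + dt + e. Substituting each data point gives a linear system:
  a + b + c + d + e = -7
  16a + 8b + 4c + 2d + e = -50
  81a + 27b + 9c + 3d + e = -227
  256a + 64b + 16c + 4d + e = -706
  625a + 125b + 25c + 5d + e = -1727
Solving the system yields a = -3, b = 2, c = -4, d = 0, e = -2.
So f(t) = -3t⁴ + 2t³ - 4t² - 2.
The coefficient of t is 0.

0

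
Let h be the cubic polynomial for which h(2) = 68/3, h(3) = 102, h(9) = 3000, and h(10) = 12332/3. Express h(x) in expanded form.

h(x) = 4x^3 + (5/3)x^2 - 5x - 6

Write h(x) = ax^3 + bx^2 + cx + d. Substituting each data point gives a linear system:
  8a + 4b + 2c + d = 68/3
  27a + 9b + 3c + d = 102
  729a + 81b + 9c + d = 3000
  1000a + 100b + 10c + d = 12332/3
Solving the system yields a = 4, b = 5/3, c = -5, d = -6.
So h(x) = 4x³ + (5/3)x² - 5x - 6.
Check: h(3) = 102. ✓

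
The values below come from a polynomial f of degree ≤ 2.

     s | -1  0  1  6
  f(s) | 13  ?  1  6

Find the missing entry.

6

The 3 known points determine the degree-2 polynomial uniquely.
Write f(s) = as^2 + bs + c. Substituting each data point gives a linear system:
  a - b + c = 13
  a + b + c = 1
  36a + 6b + c = 6
Solving the system yields a = 1, b = -6, c = 6.
So f(s) = s^2 - 6s + 6.
Then f(0) = 6.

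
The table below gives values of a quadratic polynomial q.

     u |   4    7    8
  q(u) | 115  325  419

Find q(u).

q(u) = 6u^2 + 4u + 3

Using the Lagrange interpolation formula with nodes 4, 7, 8:
  L_0(u) = (u - 7)(u - 8) / 12
  L_1(u) = (u - 4)(u - 8) / -3
  L_2(u) = (u - 4)(u - 7) / 4
Then q(u) = 115·L_0(u) + 325·L_1(u) + 419·L_2(u).
Expanding and collecting terms gives q(u) = 6u^2 + 4u + 3.
Check: q(7) = 325. ✓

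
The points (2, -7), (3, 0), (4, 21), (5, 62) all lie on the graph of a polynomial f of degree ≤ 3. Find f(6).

Write f(n) = an^3 + bn^2 + cn + d. Substituting each data point gives a linear system:
  8a + 4b + 2c + d = -7
  27a + 9b + 3c + d = 0
  64a + 16b + 4c + d = 21
  125a + 25b + 5c + d = 62
Solving the system yields a = 1, b = -2, c = -2, d = -3.
So f(n) = n^3 - 2n^2 - 2n - 3.
Then f(6) = 129.

129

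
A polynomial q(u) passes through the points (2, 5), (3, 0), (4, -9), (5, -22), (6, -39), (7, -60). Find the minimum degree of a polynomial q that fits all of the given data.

Forward differences of the values at u = 2, 3, 4, 5, 6, 7:
  q  : 5  0  -9  -22  -39  -60
  Δ  : -5  -9  -13  -17  -21
  Δ^2: -4  -4  -4  -4
  Δ^3: 0  0  0
  Δ^4: 0  0
  Δ^5: 0
The second differences are constant (-4) and nonzero, while all higher differences vanish, so the minimal degree is 2.

2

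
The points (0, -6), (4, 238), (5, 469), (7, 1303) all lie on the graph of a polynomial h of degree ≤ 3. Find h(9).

Using the Lagrange interpolation formula with nodes 0, 4, 5, 7:
  L_0(x) = (x - 4)(x - 5)(x - 7) / -140
  L_1(x) = x(x - 5)(x - 7) / 12
  L_2(x) = x(x - 4)(x - 7) / -10
  L_3(x) = x(x - 4)(x - 5) / 42
Then h(x) = -6·L_0(x) + 238·L_1(x) + 469·L_2(x) + 1303·L_3(x).
Expanding and collecting terms gives h(x) = 4x³ - 2x² + 5x - 6.
Evaluating at x = 9: h(9) = 2793.

2793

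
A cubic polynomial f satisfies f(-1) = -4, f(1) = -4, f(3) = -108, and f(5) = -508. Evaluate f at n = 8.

Forward differences of the values at n = -1, 1, 3, 5:
  f  : -4  -4  -108  -508
  Δ  : 0  -104  -400
  Δ^2: -104  -296
  Δ^3: -192
The third differences are constant, confirming degree 3.
Interpolating (Newton forward form) and evaluating at n = 8 gives f(8) = -2083.

-2083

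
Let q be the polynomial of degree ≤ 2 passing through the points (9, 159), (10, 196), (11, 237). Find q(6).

72

Write q(u) = au^2 + bu + c. Substituting each data point gives a linear system:
  81a + 9b + c = 159
  100a + 10b + c = 196
  121a + 11b + c = 237
Solving the system yields a = 2, b = -1, c = 6.
So q(u) = 2u² - u + 6.
Then q(6) = 72.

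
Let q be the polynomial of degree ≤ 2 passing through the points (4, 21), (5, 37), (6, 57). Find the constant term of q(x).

-3

Write q(x) = ax^2 + bx + c. Substituting each data point gives a linear system:
  16a + 4b + c = 21
  25a + 5b + c = 37
  36a + 6b + c = 57
Solving the system yields a = 2, b = -2, c = -3.
So q(x) = 2x² - 2x - 3.
The constant term is -3.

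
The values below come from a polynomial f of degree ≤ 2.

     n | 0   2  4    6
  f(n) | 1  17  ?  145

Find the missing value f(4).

On equispaced nodes a degree-2 polynomial has vanishing third forward difference, so
  - f(0) + 3·f(2) - 3·f(4) + f(6) = 0.
Substituting the known values and solving for f(4):
  -3·f(4) = -195
  f(4) = 65.

65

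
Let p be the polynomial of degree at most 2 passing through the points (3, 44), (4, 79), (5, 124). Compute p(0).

-1

Write p(u) = au^2 + bu + c. Substituting each data point gives a linear system:
  9a + 3b + c = 44
  16a + 4b + c = 79
  25a + 5b + c = 124
Solving the system yields a = 5, b = 0, c = -1.
So p(u) = 5u^2 - 1.
Then p(0) = -1.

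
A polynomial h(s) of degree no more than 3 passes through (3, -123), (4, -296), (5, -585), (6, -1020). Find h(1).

Using the Lagrange interpolation formula with nodes 3, 4, 5, 6:
  L_0(s) = (s - 4)(s - 5)(s - 6) / -6
  L_1(s) = (s - 3)(s - 5)(s - 6) / 2
  L_2(s) = (s - 3)(s - 4)(s - 6) / -2
  L_3(s) = (s - 3)(s - 4)(s - 5) / 6
Then h(s) = -123·L_0(s) - 296·L_1(s) - 585·L_2(s) - 1020·L_3(s).
Expanding and collecting terms gives h(s) = -5s^3 + 2s^2 - 2s.
Evaluating at s = 1: h(1) = -5.

-5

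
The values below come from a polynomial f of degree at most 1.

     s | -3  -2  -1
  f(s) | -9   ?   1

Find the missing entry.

-4

The 2 known points determine the degree-1 polynomial uniquely.
Write f(s) = as + b. Substituting each data point gives a linear system:
  -3a + b = -9
  -a + b = 1
Solving the system yields a = 5, b = 6.
So f(s) = 5s + 6.
Then f(-2) = -4.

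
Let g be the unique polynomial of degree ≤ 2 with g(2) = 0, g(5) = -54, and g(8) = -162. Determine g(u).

g(u) = -3u^2 + 3u + 6

Write g(u) = au^2 + bu + c. Substituting each data point gives a linear system:
  4a + 2b + c = 0
  25a + 5b + c = -54
  64a + 8b + c = -162
Solving the system yields a = -3, b = 3, c = 6.
So g(u) = -3u² + 3u + 6.
Check: g(2) = 0. ✓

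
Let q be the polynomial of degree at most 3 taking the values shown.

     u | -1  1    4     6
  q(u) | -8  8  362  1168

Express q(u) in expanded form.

Write q(u) = au^3 + bu^2 + cu + d. Substituting each data point gives a linear system:
  -a + b - c + d = -8
  a + b + c + d = 8
  64a + 16b + 4c + d = 362
  216a + 36b + 6c + d = 1168
Solving the system yields a = 5, b = 2, c = 3, d = -2.
So q(u) = 5u^3 + 2u^2 + 3u - 2.
Check: q(1) = 8. ✓

q(u) = 5u^3 + 2u^2 + 3u - 2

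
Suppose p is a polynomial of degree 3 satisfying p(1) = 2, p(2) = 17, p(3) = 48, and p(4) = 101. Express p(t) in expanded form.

p(t) = t^3 + 2t^2 + 2t - 3

Write p(t) = at^3 + bt^2 + ct + d. Substituting each data point gives a linear system:
  a + b + c + d = 2
  8a + 4b + 2c + d = 17
  27a + 9b + 3c + d = 48
  64a + 16b + 4c + d = 101
Solving the system yields a = 1, b = 2, c = 2, d = -3.
So p(t) = t³ + 2t² + 2t - 3.
Check: p(3) = 48. ✓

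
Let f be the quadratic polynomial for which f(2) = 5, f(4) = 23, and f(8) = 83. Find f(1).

Using the Lagrange interpolation formula with nodes 2, 4, 8:
  L_0(t) = (t - 4)(t - 8) / 12
  L_1(t) = (t - 2)(t - 8) / -8
  L_2(t) = (t - 2)(t - 4) / 24
Then f(t) = 5·L_0(t) + 23·L_1(t) + 83·L_2(t).
Expanding and collecting terms gives f(t) = t^2 + 3t - 5.
Evaluating at t = 1: f(1) = -1.

-1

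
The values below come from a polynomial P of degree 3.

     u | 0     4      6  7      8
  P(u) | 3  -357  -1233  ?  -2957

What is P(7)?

-1971

The 4 known points determine the degree-3 polynomial uniquely.
Write P(u) = au^3 + bu^2 + cu + d. Substituting each data point gives a linear system:
  d = 3
  64a + 16b + 4c + d = -357
  216a + 36b + 6c + d = -1233
  512a + 64b + 8c + d = -2957
Solving the system yields a = -6, b = 2, c = -2, d = 3.
So P(u) = -6u³ + 2u² - 2u + 3.
Then P(7) = -1971.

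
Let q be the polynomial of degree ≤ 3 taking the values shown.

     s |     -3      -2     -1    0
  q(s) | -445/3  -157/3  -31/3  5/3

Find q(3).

293/3

Write q(s) = as^3 + bs^2 + cs + d. Substituting each data point gives a linear system:
  -27a + 9b - 3c + d = -445/3
  -8a + 4b - 2c + d = -157/3
  -a + b - c + d = -31/3
  d = 5/3
Solving the system yields a = 4, b = -3, c = 5, d = 5/3.
So q(s) = 4s^3 - 3s^2 + 5s + 5/3.
Then q(3) = 293/3.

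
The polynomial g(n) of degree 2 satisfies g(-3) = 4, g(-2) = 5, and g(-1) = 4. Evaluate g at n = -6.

Using the Lagrange interpolation formula with nodes -3, -2, -1:
  L_0(n) = (n + 2)(n + 1) / 2
  L_1(n) = (n + 3)(n + 1) / -1
  L_2(n) = (n + 3)(n + 2) / 2
Then g(n) = 4·L_0(n) + 5·L_1(n) + 4·L_2(n).
Expanding and collecting terms gives g(n) = -n^2 - 4n + 1.
Evaluating at n = -6: g(-6) = -11.

-11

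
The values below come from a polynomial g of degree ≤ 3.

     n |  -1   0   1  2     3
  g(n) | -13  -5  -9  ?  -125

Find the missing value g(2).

The 4 known points determine the degree-3 polynomial uniquely.
Write g(n) = an^3 + bn^2 + cn + d. Substituting each data point gives a linear system:
  -a + b - c + d = -13
  d = -5
  a + b + c + d = -9
  27a + 9b + 3c + d = -125
Solving the system yields a = -3, b = -6, c = 5, d = -5.
So g(n) = -3n^3 - 6n^2 + 5n - 5.
Then g(2) = -43.

-43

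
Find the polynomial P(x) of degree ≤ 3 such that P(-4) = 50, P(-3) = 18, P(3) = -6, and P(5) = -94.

P(x) = -x^3 + 5x + 6

Write P(x) = ax^3 + bx^2 + cx + d. Substituting each data point gives a linear system:
  -64a + 16b - 4c + d = 50
  -27a + 9b - 3c + d = 18
  27a + 9b + 3c + d = -6
  125a + 25b + 5c + d = -94
Solving the system yields a = -1, b = 0, c = 5, d = 6.
So P(x) = -x³ + 5x + 6.
Check: P(-4) = 50. ✓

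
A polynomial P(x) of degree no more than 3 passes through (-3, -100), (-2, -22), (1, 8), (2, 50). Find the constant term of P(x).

2

Write P(x) = ax^3 + bx^2 + cx + d. Substituting each data point gives a linear system:
  -27a + 9b - 3c + d = -100
  -8a + 4b - 2c + d = -22
  a + b + c + d = 8
  8a + 4b + 2c + d = 50
Solving the system yields a = 5, b = 3, c = -2, d = 2.
So P(x) = 5x^3 + 3x^2 - 2x + 2.
The constant term is 2.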